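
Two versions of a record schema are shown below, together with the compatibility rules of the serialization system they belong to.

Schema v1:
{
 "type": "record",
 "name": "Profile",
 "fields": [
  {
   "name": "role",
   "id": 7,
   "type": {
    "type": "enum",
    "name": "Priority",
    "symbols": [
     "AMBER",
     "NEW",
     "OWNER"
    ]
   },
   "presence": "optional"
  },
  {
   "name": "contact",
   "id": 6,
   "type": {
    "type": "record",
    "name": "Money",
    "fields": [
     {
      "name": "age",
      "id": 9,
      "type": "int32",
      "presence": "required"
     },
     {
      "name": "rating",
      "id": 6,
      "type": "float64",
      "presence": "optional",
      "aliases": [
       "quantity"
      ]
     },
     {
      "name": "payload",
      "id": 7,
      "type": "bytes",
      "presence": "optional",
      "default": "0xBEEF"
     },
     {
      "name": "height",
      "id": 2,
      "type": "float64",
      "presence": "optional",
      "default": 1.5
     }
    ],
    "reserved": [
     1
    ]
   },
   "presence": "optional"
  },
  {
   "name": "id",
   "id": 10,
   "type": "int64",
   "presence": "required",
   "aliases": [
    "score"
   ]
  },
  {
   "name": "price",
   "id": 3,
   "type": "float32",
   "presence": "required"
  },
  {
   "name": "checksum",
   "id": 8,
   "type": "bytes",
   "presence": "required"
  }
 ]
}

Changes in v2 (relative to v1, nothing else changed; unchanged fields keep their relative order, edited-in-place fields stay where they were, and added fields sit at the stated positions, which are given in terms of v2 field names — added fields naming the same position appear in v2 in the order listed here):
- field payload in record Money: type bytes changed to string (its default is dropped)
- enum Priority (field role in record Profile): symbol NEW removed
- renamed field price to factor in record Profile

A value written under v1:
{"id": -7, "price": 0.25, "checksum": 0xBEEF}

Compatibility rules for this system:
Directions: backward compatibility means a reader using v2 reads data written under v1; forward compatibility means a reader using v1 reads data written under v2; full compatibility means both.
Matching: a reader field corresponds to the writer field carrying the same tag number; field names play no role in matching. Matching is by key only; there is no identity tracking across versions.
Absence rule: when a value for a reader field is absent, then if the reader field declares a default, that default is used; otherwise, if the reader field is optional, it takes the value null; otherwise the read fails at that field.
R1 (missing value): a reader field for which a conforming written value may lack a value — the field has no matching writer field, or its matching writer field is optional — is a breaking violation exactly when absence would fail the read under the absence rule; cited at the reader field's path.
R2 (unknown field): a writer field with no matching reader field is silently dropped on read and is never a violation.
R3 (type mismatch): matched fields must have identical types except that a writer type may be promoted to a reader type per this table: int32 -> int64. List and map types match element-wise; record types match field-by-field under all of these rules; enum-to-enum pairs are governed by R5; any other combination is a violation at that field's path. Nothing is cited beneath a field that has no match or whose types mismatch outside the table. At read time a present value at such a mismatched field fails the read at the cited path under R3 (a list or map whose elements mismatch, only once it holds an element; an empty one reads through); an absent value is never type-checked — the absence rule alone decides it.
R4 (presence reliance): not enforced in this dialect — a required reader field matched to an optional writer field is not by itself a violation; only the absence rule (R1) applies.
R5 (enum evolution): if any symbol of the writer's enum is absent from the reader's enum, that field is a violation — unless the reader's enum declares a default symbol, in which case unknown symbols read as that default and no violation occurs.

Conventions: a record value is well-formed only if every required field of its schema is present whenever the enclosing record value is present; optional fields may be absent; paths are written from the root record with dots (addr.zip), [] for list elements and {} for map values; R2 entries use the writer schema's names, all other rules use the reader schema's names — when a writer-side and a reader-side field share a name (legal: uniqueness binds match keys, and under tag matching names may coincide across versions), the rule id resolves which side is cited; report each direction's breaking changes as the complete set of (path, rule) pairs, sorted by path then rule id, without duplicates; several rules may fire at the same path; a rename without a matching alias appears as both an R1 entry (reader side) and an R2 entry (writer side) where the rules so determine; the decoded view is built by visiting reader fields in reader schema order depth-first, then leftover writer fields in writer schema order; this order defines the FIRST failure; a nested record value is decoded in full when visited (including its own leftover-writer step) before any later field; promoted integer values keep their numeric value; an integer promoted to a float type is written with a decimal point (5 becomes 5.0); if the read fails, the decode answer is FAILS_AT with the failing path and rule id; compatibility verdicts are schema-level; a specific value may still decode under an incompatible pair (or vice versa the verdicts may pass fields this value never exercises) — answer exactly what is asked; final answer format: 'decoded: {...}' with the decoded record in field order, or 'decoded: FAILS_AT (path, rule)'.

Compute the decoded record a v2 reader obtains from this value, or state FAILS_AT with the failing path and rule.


each type pair in Profile: writer, then reader
decode (reader v2):
  role := null (absent, optional -> null)
  contact := null (absent, optional -> null)
  id := -7
  factor := 0.25 (from writer price)
  checksum := 0xBEEF
  => decoded: {"role": null, "contact": null, "id": -7, "factor": 0.25, "checksum": 0xBEEF}
the other Profile changes do not affect what is asked:
  field payload in record Money: type bytes changed to string (its default is dropped) -> schema-level compatibility only; this Profile value's decode is unchanged
  enum Priority (field role in record Profile): symbol NEW removed -> schema-level compatibility only; this Profile value's decode is unchanged

decoded: {"role": null, "contact": null, "id": -7, "factor": 0.25, "checksum": 0xBEEF}


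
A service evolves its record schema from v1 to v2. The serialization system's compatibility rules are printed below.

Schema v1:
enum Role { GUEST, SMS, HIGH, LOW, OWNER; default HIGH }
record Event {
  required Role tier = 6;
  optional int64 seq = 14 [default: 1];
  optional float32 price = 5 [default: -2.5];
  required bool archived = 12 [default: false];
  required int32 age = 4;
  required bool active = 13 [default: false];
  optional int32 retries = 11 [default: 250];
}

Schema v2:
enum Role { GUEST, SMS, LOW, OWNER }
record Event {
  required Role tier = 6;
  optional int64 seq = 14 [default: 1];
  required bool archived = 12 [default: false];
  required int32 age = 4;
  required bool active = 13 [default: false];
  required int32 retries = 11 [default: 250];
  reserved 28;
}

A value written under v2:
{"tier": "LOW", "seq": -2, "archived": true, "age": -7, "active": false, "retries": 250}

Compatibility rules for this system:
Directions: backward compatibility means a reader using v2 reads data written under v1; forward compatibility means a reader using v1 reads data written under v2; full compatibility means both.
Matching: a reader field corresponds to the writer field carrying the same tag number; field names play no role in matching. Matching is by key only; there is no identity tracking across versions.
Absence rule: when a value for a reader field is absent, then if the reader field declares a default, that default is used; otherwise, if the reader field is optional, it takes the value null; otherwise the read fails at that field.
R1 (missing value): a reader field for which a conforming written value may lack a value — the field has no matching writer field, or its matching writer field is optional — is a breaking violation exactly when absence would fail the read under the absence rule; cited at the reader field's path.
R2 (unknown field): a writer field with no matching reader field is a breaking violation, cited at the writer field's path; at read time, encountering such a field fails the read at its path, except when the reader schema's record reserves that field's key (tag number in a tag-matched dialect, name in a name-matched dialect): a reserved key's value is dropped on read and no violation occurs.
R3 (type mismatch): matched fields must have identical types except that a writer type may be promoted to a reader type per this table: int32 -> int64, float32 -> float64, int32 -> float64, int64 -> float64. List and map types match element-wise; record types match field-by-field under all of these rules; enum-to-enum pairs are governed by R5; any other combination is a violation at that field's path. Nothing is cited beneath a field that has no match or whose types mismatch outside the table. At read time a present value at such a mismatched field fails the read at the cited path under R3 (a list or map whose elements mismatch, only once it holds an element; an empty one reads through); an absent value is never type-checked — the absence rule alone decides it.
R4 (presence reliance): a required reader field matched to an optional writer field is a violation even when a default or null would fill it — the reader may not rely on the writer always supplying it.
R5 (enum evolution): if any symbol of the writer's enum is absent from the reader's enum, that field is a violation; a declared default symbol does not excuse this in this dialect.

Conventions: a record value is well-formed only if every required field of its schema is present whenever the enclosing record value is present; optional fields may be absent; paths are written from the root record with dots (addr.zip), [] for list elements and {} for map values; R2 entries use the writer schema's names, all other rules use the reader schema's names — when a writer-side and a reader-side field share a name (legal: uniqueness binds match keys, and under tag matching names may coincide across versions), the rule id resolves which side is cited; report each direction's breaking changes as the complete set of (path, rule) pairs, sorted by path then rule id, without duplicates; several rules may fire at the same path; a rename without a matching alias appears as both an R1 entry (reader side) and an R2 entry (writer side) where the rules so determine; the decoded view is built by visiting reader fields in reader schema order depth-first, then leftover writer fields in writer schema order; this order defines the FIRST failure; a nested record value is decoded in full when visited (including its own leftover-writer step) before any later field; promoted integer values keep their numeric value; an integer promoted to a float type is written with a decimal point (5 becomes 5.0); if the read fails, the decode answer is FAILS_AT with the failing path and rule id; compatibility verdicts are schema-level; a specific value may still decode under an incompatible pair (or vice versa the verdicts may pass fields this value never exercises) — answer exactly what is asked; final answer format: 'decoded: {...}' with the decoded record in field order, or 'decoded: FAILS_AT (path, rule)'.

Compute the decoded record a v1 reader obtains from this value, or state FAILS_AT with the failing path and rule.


in Event below, arrows point writer -> reader
decoding the Event value with the v1 reader:
  tier := "LOW"
  seq := -2
  price := -2.5 (absent -> default)
  archived := true
  age := -7
  active := false
  retries := 250
  => decoded: {"tier": "LOW", "seq": -2, "price": -2.5, "archived": true, "age": -7, "active": false, "retries": 250}
diffs on Event not affecting the asked answer:
  field retries in record Event: optional changed to required -> a verdict-level change on Event — the shown value reads the same
  removed field price from record Event -> a verdict-level change on Event — the shown value reads the same
  enum Role (field tier in record Event): symbol HIGH removed (it was the default; the default is cleared) -> a verdict-level change on Event — the shown value reads the same

decoded: {"tier": "LOW", "seq": -2, "price": -2.5, "archived": true, "age": -7, "active": false, "retries": 250}


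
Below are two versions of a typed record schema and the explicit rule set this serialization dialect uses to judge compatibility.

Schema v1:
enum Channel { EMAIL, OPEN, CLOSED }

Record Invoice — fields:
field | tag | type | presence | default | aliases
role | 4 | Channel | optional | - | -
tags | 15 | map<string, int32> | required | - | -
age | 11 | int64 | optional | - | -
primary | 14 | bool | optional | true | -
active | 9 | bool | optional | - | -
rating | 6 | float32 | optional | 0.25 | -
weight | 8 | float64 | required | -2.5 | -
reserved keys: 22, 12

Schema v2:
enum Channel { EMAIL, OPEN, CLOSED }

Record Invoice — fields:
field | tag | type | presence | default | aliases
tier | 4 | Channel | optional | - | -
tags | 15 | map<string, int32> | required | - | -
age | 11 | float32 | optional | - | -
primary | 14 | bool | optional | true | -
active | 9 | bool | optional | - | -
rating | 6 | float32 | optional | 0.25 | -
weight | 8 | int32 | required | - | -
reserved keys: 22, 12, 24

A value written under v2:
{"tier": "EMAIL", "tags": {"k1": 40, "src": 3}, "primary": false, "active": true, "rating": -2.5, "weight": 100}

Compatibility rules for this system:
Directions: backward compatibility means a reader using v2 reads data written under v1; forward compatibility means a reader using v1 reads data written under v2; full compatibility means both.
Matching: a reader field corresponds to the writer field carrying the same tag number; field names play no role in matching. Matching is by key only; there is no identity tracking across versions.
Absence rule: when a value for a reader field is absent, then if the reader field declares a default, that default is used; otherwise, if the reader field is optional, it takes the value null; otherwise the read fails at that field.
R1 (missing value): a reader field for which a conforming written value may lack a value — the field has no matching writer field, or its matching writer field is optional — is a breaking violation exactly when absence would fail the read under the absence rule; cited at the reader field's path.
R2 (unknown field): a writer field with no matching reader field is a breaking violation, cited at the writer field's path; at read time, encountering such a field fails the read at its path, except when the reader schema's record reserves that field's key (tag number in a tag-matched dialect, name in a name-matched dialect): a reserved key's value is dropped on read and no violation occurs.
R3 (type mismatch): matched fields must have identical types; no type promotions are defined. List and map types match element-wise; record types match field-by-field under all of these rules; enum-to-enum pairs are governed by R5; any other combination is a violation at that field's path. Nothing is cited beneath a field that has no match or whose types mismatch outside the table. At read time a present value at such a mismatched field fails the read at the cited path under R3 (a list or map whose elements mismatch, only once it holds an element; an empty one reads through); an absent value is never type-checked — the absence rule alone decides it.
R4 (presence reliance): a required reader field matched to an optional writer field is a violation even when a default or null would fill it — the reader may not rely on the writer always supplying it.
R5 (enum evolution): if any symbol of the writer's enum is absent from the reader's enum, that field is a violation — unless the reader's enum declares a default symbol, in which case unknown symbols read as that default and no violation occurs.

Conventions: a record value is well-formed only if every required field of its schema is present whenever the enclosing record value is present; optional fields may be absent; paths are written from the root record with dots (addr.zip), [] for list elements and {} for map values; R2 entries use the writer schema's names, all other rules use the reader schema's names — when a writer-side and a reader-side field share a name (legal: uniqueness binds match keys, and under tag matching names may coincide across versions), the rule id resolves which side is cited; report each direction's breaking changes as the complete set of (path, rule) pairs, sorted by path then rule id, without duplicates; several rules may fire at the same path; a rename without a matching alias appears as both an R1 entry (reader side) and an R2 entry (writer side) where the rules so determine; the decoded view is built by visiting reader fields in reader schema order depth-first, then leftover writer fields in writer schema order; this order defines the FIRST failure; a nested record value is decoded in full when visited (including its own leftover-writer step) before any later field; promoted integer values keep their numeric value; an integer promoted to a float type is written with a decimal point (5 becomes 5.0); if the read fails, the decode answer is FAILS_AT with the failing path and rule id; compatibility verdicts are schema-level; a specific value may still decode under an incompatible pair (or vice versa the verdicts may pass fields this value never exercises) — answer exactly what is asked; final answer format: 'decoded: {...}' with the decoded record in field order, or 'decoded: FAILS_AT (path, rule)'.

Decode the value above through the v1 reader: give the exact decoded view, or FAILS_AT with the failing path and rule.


the writer's type comes first in each Invoice pair
migrating the Invoice value to v1:
  role := "EMAIL" (from writer tier)
  tags := {"k1": 40, "src": 3}
  age := null (missing; optional => null)
  primary := false
  active := true
  rating := -2.5
  read fails at weight under R3
  => FAILS_AT (weight, R3)
checking off the Invoice differences that do not matter here:
  field age in record Invoice: type int64 changed to float32 -> shifts the Invoice verdicts, not this decode
  renamed field role to tier in record Invoice -> triggers nothing under the printed rules; the Invoice answer is the same either way

decoded: FAILS_AT (weight, R3)


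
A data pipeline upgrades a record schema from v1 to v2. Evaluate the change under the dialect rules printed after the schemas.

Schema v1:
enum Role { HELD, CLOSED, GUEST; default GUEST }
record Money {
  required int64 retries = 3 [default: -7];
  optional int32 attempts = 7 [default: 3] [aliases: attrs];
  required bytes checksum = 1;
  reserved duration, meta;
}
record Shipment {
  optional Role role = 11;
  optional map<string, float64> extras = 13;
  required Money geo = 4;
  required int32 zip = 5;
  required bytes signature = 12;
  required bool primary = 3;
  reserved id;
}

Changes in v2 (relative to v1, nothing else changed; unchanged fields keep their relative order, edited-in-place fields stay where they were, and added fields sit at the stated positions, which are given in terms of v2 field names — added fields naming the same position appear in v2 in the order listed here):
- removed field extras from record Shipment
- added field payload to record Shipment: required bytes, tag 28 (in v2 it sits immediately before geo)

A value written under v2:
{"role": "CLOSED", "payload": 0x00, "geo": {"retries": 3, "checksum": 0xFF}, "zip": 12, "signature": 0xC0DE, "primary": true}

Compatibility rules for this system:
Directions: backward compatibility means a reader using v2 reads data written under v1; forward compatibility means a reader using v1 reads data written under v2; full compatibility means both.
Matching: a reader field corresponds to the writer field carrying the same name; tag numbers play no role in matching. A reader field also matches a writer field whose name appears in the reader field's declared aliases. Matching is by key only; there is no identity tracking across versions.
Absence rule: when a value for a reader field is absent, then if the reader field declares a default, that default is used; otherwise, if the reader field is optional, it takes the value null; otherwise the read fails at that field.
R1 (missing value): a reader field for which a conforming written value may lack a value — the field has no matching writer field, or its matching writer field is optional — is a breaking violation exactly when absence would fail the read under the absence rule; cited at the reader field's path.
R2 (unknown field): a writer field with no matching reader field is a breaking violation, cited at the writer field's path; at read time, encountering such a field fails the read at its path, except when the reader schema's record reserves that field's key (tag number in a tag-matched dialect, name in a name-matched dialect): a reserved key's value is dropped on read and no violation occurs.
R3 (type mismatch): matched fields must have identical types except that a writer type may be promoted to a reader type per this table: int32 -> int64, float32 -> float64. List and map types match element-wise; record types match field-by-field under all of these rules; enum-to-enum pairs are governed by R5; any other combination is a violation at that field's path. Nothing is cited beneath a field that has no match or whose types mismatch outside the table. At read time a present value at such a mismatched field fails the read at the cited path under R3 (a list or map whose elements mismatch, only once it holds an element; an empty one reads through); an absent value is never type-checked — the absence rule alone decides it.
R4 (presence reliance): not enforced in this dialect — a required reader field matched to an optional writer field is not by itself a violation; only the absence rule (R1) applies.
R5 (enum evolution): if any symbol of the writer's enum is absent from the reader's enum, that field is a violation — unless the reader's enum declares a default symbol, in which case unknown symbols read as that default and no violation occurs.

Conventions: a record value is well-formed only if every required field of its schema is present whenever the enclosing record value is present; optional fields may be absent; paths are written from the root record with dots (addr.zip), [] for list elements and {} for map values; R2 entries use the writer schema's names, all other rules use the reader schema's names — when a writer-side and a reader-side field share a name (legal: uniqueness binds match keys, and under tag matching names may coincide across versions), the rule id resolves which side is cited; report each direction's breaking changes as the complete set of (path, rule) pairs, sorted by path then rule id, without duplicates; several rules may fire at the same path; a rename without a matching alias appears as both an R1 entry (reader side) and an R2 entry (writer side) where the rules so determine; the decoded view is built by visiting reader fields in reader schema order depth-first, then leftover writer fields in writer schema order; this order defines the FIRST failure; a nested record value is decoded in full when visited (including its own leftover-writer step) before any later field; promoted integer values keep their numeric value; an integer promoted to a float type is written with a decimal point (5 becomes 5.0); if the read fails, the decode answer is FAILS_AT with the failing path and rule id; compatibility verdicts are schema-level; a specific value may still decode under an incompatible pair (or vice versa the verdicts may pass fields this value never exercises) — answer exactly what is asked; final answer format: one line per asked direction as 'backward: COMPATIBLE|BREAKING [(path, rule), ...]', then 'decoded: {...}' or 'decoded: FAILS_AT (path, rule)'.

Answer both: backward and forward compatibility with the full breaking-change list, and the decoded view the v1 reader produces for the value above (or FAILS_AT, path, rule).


the writer's type comes first in each Shipment pair
checking backward for Shipment: reader v2 against writer v1:
  role: Role -> Role, writer optional; from role
  payload: no writer-side match
  geo: Money -> Money, writer required; from geo
  zip: int32 -> int32, writer required; from zip
  signature: bytes -> bytes, writer required; from signature
  primary: bool -> bool, writer required; from primary
  extras (writer side), unknown to reader
  geo.retries: int64 -> int64, writer required; from geo.retries
  geo.attempts: int32 -> int32, writer optional; from geo.attempts
  geo.checksum: bytes -> bytes, writer required; from geo.checksum
  violation R2 at extras
  violation R1 at payload
  => 2 violation(s): backward is BREAKING for Shipment
checking forward for Shipment: reader v1 against writer v2:
  role: Role -> Role, writer optional; from role
  extras: no writer-side match
  geo: Money -> Money, writer required; from geo
  zip: int32 -> int32, writer required; from zip
  signature: bytes -> bytes, writer required; from signature
  primary: bool -> bool, writer required; from primary
  payload (writer side), unknown to reader
  geo.retries: int64 -> int64, writer required; from geo.retries
  geo.attempts: int32 -> int32, writer optional; from geo.attempts
  geo.checksum: bytes -> bytes, writer required; from geo.checksum
  violation R2 at payload
  => 1 violation(s): forward is BREAKING for Shipment
migrating the Shipment value to v1:
  role := "CLOSED"
  extras := null (not supplied -> null)
  geo.retries := 3
  geo.attempts := 3 (no value, default fills)
  geo.checksum := 0xFF
  zip := 12
  signature := 0xC0DE
  primary := true
  read fails at payload under R2 (unknown field)
  => FAILS_AT (payload, R2)

backward: BREAKING [(extras, R2), (payload, R1)]; forward: BREAKING [(payload, R2)]; decoded: FAILS_AT (payload, R2)


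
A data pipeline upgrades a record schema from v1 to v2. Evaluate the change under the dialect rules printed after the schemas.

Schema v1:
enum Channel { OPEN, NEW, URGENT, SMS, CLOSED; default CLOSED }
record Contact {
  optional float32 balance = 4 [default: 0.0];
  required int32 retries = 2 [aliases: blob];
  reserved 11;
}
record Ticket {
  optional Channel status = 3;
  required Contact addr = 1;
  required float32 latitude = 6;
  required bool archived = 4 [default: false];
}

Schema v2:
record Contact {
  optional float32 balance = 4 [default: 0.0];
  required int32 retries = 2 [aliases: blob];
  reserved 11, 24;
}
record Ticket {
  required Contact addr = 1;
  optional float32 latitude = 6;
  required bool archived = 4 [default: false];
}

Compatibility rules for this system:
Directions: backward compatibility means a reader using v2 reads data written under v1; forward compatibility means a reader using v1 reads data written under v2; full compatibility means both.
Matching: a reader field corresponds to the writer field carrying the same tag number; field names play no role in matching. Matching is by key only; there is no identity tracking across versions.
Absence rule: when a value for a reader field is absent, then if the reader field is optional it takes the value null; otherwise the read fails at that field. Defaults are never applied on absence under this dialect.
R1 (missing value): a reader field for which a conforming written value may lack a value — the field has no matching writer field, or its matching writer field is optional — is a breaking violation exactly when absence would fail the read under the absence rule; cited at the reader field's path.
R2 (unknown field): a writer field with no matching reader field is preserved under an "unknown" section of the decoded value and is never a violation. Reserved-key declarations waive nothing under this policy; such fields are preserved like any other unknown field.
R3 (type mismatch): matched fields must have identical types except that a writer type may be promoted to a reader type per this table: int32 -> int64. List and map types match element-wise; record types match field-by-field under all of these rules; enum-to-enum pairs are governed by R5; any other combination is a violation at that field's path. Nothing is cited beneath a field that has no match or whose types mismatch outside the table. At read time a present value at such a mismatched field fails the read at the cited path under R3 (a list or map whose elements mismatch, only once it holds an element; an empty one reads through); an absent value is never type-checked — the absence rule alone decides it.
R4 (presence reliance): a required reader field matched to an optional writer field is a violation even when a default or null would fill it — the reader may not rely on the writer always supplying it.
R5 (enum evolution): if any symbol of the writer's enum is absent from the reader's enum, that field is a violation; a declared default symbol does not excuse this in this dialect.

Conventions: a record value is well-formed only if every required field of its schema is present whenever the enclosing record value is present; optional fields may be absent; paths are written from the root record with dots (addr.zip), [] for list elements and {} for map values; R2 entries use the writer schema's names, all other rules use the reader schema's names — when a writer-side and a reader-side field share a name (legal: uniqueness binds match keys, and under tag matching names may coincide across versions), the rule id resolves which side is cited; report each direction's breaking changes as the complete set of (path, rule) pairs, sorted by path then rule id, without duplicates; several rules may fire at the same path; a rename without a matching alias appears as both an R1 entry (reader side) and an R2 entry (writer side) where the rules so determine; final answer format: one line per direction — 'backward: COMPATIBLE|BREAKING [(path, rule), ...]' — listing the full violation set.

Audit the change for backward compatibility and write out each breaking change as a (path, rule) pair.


the writer's type comes first in each Ticket pair
backward on Ticket — v2 reading data written by v1:
  addr: Contact -> Contact, writer required; from addr
  latitude: float32 -> float32, writer required; from latitude
  archived: bool -> bool, writer required; from archived
  writer field status has no reader counterpart
  addr.balance: float32 -> float32, writer optional; from addr.balance
  addr.retries: int32 -> int32, writer required; from addr.retries
  => no violations; backward on Ticket: COMPATIBLE
checking off the Ticket differences that do not matter here:
  removed field status from record Ticket -> triggers nothing under Ticket's printed rules — same verdict
  field latitude in record Ticket: required changed to optional -> its effect on Ticket is confined to the forward direction, not asked

backward: COMPATIBLE []


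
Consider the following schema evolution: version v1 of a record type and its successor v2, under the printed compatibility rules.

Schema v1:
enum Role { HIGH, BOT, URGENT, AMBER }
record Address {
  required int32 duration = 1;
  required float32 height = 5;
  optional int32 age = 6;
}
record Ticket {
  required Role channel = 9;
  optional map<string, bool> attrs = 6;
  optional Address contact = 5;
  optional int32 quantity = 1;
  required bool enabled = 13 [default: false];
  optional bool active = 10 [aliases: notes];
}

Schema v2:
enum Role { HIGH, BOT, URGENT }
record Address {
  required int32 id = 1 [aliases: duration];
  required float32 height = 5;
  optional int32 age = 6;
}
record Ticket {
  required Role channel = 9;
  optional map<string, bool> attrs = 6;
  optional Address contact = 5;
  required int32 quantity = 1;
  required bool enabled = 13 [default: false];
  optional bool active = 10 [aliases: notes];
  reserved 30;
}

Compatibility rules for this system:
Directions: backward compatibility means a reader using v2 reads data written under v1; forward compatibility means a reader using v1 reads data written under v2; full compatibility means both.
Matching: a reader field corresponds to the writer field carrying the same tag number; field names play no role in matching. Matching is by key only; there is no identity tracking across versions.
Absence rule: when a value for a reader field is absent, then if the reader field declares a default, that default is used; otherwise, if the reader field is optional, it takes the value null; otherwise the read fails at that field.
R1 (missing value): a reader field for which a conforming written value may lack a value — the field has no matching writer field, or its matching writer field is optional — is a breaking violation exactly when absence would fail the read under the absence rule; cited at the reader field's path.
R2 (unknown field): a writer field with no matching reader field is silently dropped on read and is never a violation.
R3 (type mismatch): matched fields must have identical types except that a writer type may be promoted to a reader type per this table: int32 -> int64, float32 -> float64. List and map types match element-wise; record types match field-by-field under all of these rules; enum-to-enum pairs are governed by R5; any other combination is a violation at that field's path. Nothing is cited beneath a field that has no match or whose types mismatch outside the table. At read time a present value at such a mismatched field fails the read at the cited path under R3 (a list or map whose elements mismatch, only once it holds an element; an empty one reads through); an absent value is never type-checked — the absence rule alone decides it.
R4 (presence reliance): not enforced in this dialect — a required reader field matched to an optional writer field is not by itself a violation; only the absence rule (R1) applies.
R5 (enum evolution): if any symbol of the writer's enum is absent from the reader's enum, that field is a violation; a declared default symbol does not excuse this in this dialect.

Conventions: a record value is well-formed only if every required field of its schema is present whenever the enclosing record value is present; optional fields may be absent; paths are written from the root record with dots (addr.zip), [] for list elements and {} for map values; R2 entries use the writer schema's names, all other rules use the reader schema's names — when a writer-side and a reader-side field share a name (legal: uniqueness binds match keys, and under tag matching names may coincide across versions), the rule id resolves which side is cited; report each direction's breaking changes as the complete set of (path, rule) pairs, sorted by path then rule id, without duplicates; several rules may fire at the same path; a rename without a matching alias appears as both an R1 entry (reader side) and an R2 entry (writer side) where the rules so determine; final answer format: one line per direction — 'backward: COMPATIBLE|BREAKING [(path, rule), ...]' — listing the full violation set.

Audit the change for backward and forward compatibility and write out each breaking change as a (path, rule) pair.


arrows below run writer -> reader for Ticket
backward pass over Ticket, reader schema v2, writer schema v1:
  channel: Role -> Role, writer required; from channel
  attrs: map<string, bool> -> map<string, bool>, writer optional; from attrs
  contact: Address -> Address, writer optional; from contact
  quantity: int32 -> int32, writer optional; from quantity
  enabled: bool -> bool, writer required; from enabled
  active: bool -> bool, writer optional; from active
  contact.id: int32 -> int32, writer required; from contact.duration
  contact.height: float32 -> float32, writer required; from contact.height
  contact.age: int32 -> int32, writer optional; from contact.age
  breaking: (channel, R5)
  breaking: (quantity, R1)
  => backward verdict for Ticket: BREAKING, 2 violation(s)
forward pass over Ticket, reader schema v1, writer schema v2:
  channel: Role -> Role, writer required; from channel
  attrs: map<string, bool> -> map<string, bool>, writer optional; from attrs
  contact: Address -> Address, writer optional; from contact
  quantity: int32 -> int32, writer required; from quantity
  enabled: bool -> bool, writer required; from enabled
  active: bool -> bool, writer optional; from active
  contact.duration: int32 -> int32, writer required; from contact.id
  contact.height: float32 -> float32, writer required; from contact.height
  contact.age: int32 -> int32, writer optional; from contact.age
  => no violations; forward on Ticket: COMPATIBLE

backward: BREAKING [(channel, R5), (quantity, R1)]; forward: COMPATIBLE []


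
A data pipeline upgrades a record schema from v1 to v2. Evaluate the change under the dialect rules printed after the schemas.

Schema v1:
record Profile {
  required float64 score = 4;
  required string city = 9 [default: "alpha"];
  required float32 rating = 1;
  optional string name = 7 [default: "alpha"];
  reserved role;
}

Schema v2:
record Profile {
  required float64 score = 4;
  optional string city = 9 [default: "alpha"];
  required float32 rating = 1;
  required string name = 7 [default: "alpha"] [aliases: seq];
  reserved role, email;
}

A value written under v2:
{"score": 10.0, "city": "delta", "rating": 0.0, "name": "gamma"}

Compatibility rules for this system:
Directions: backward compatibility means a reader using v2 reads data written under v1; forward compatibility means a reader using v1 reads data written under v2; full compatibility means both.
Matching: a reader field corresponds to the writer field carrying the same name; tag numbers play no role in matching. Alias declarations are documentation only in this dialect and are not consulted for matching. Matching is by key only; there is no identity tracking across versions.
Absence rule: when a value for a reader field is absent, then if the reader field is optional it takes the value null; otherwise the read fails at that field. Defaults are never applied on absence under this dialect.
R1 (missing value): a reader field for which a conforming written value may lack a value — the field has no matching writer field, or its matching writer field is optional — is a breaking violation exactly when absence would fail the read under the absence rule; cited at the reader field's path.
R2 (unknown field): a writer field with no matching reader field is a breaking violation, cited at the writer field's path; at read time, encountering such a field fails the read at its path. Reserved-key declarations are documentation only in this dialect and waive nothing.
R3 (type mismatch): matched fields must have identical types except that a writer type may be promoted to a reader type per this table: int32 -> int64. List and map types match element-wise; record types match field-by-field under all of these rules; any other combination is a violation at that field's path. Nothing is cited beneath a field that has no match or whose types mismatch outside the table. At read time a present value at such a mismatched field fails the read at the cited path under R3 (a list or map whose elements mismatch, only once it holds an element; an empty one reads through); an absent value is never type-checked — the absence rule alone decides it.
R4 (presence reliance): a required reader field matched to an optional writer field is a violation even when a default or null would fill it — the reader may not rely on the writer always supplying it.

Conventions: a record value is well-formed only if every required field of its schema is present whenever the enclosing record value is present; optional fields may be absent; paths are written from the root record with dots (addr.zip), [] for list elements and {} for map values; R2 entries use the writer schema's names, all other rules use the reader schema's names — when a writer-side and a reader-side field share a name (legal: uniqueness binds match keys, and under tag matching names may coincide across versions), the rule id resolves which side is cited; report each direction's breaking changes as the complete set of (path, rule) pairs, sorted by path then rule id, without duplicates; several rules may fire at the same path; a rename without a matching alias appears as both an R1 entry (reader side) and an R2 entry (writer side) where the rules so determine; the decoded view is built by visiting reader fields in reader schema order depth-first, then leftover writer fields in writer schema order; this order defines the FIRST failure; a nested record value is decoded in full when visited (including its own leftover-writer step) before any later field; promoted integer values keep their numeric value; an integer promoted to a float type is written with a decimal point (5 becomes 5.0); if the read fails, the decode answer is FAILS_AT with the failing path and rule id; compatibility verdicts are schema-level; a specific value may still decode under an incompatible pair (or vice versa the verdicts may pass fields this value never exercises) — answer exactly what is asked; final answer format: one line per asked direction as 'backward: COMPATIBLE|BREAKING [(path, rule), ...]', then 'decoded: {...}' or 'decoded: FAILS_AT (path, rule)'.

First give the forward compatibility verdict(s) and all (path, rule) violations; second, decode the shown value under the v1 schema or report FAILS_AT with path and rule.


the writer's type comes first in each Profile pair
forward analysis of Profile with v1 as reader and v2 as writer:
  writer required, float64 -> float64: reader score maps from writer score
  writer optional, string -> string: reader city maps from writer city
  writer required, float32 -> float32: reader rating maps from writer rating
  writer required, string -> string: reader name maps from writer name
  R1 fires at city
  R4 fires at city
  => forward: BREAKING (2)
migrating the Profile value to v1:
  score := 10.0
  city := "delta"
  rating := 0.0
  name := "gamma"
  => decoded: {"score": 10.0, "city": "delta", "rating": 0.0, "name": "gamma"}
checking off the Profile differences that do not matter here:
  field name in record Profile: optional changed to required -> affects backward compatibility only, which is not asked

forward: BREAKING [(city, R1), (city, R4)]; decoded: {"score": 10.0, "city": "delta", "rating": 0.0, "name": "gamma"}
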